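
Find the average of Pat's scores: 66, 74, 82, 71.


Add the scores:
66 + 74 + 82 + 71 = 293
Divide by the number of tests:
293 / 4 = 73.25

73.25


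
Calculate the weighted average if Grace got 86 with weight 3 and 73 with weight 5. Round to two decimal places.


Weighted sum:
3 x 86 + 5 x 73 = 623
Total weight:
3 + 5 = 8
Weighted average:
623 / 8 = 77.875 ≈ 77.88

77.88


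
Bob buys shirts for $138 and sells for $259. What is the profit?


Selling price = $259
Cost price = $138
Profit = selling price - cost price:
Profit = $259 - $138 = $121

$121


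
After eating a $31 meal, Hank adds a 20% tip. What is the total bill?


Calculate the tip:
20% of $31 = $6.20
Add tip to meal cost:
$31 + $6.20 = $37.20

$37.20


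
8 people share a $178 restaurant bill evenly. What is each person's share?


Total bill: $178
Number of people: 8
Each pays: $178 / 8 = $22.25

$22.25


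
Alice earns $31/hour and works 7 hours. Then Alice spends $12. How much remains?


Calculate earnings:
7 x $31 = $217
Subtract spending:
$217 - $12 = $205

$205


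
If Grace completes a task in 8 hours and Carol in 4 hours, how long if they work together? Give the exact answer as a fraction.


Grace's rate: 1/8 of the job per hour
Carol's rate: 1/4 of the job per hour
Combined rate: 1/8 + 1/4 = 3/8 per hour
Time = 1 / (3/8) = 8/3 hours (≈ 2.67 hours)

8/3 hours


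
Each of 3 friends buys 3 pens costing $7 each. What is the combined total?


Cost per person:
3 x $7 = $21
Group total:
3 x $21 = $63

$63


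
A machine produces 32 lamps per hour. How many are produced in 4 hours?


Production rate: 32 lamps per hour
Time: 4 hours
Total: 32 x 4 = 128 lamps

128 lamps


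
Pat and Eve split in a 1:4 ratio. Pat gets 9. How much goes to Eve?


Find the multiplier:
9 / 1 = 9
Apply to Eve's share:
4 x 9 = 36

36


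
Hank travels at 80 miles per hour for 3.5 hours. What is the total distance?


Use the formula: distance = speed x time
Speed = 80 mph, Time = 3.5 hours
80 x 3.5 = 280 miles

280 miles


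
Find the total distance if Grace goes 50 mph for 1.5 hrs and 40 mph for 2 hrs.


Leg 1 distance:
50 x 1.5 = 75 miles
Leg 2 distance:
40 x 2 = 80 miles
Total distance:
75 + 80 = 155 miles

155 miles


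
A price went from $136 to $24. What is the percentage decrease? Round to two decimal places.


Find the absolute change:
|24 - 136| = 112
Divide by original and multiply by 100:
112 / 136 x 100 = 82.3529...% ≈ 82.35%

82.35%


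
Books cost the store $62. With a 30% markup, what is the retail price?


Calculate the markup amount:
30% of $62 = $18.60
Add to cost:
$62 + $18.60 = $80.60

$80.60


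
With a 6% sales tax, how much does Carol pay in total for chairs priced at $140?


Calculate the tax:
6% of $140 = $8.40
Add tax to price:
$140 + $8.40 = $148.40

$148.40


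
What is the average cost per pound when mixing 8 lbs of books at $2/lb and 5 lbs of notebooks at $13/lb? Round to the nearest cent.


Cost of books:
8 x $2 = $16
Cost of notebooks:
5 x $13 = $65
Total cost: $16 + $65 = $81
Total weight: 13 lbs
Average: $81 / 13 = $6.2307... ≈ $6.23/lb

$6.23/lb


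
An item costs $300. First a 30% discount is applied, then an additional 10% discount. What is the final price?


First discount:
30% of $300 = $90
Price after first discount:
$300 - $90 = $210
Second discount:
10% of $210 = $21
Final price:
$210 - $21 = $189

$189


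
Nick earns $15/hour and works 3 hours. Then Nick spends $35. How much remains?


Calculate earnings:
3 x $15 = $45
Subtract spending:
$45 - $35 = $10

$10


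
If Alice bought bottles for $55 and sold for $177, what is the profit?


Selling price = $177
Cost price = $55
Profit = selling price - cost price:
Profit = $177 - $55 = $122

$122


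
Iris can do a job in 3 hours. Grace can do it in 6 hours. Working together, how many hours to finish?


Iris's rate: 1/3 of the job per hour
Grace's rate: 1/6 of the job per hour
Combined rate: 1/3 + 1/6 = 1/2 per hour
Time = 1 / (1/2) = 2 hours

2 hours


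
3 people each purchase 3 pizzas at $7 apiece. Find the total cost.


Cost per person:
3 x $7 = $21
Group total:
3 x $21 = $63

$63


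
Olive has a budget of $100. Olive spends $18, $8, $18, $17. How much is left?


Add up expenses:
$18 + $8 + $18 + $17 = $61
Subtract from budget:
$100 - $61 = $39

$39


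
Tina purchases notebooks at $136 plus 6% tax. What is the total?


Calculate the tax:
6% of $136 = $8.16
Add tax to price:
$136 + $8.16 = $144.16

$144.16


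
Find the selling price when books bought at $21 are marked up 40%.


Calculate the markup amount:
40% of $21 = $8.40
Add to cost:
$21 + $8.40 = $29.40

$29.40


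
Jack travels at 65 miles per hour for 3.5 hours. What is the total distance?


Use the formula: distance = speed x time
Speed = 65 mph, Time = 3.5 hours
65 x 3.5 = 227.5 miles

227.5 miles


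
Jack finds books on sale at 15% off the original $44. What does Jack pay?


Calculate the discount amount:
15% of $44 = $6.60
Subtract from original:
$44 - $6.60 = $37.40

$37.40


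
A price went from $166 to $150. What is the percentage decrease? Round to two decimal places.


Find the absolute change:
|150 - 166| = 16
Divide by original and multiply by 100:
16 / 166 x 100 = 9.6385...% ≈ 9.64%

9.64%


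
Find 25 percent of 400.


Convert percentage to decimal:
25% = 0.25
Multiply:
400 x 0.25 = 100

100


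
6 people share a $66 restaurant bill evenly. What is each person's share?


Total bill: $66
Number of people: 6
Each pays: $66 / 6 = $11

$11


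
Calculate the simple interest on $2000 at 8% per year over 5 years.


Use the formula I = P x R x T / 100
P x R x T = 2000 x 8 x 5 = 80000
I = 80000 / 100 = $800

$800


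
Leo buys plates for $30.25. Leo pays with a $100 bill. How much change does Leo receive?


Start with the amount paid:
$100
Subtract the price:
$100 - $30.25 = $69.75

$69.75


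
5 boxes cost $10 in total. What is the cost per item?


Total cost: $10
Number of items: 5
Unit price: $10 / 5 = $2

$2


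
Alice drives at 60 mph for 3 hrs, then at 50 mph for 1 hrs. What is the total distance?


Leg 1 distance:
60 x 3 = 180 miles
Leg 2 distance:
50 x 1 = 50 miles
Total distance:
180 + 50 = 230 miles

230 miles


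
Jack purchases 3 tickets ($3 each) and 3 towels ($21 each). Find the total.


Cost of tickets:
3 x $3 = $9
Cost of towels:
3 x $21 = $63
Add both:
$9 + $63 = $72

$72


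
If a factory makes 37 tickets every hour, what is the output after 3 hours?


Production rate: 37 tickets per hour
Time: 3 hours
Total: 37 x 3 = 111 tickets

111 tickets


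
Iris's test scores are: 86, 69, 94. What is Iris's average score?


Add the scores:
86 + 69 + 94 = 249
Divide by the number of tests:
249 / 3 = 83

83


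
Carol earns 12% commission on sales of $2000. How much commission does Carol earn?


Convert rate to decimal:
12% = 0.12
Multiply by sales:
$2000 x 0.12 = $240

$240


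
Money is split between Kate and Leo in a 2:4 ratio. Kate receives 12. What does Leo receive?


Find the multiplier:
12 / 2 = 6
Apply to Leo's share:
4 x 6 = 24

24


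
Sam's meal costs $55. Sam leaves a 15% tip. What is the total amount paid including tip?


Calculate the tip:
15% of $55 = $8.25
Add tip to meal cost:
$55 + $8.25 = $63.25

$63.25


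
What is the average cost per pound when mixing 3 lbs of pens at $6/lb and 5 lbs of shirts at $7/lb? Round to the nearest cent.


Cost of pens:
3 x $6 = $18
Cost of shirts:
5 x $7 = $35
Total cost: $18 + $35 = $53
Total weight: 8 lbs
Average: $53 / 8 = $6.625 ≈ $6.63/lb

$6.63/lb


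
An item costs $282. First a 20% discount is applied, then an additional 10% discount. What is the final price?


First discount:
20% of $282 = $56.40
Price after first discount:
$282 - $56.40 = $225.60
Second discount:
10% of $225.60 = $22.56
Final price:
$225.60 - $22.56 = $203.04

$203.04


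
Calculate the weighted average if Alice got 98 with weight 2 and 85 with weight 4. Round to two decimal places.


Weighted sum:
2 x 98 + 4 x 85 = 536
Total weight:
2 + 4 = 6
Weighted average:
536 / 6 = 89.3333... ≈ 89.33

89.33


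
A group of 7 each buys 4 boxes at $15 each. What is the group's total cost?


Cost per person:
4 x $15 = $60
Group total:
7 x $60 = $420

$420


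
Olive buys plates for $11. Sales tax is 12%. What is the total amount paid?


Calculate the tax:
12% of $11 = $1.32
Add tax to price:
$11 + $1.32 = $12.32

$12.32


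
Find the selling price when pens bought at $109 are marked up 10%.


Calculate the markup amount:
10% of $109 = $10.90
Add to cost:
$109 + $10.90 = $119.90

$119.90


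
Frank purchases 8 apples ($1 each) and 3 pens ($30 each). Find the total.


Cost of apples:
8 x $1 = $8
Cost of pens:
3 x $30 = $90
Add both:
$8 + $90 = $98

$98


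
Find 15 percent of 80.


Convert percentage to decimal:
15% = 0.15
Multiply:
80 x 0.15 = 12

12


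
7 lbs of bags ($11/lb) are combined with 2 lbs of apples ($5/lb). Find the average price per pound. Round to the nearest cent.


Cost of bags:
7 x $11 = $77
Cost of apples:
2 x $5 = $10
Total cost: $77 + $10 = $87
Total weight: 9 lbs
Average: $87 / 9 = $9.6666... ≈ $9.67/lb

$9.67/lb


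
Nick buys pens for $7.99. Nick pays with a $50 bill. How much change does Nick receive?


Start with the amount paid:
$50
Subtract the price:
$50 - $7.99 = $42.01

$42.01


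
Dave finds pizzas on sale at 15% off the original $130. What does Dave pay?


Calculate the discount amount:
15% of $130 = $19.50
Subtract from original:
$130 - $19.50 = $110.50

$110.50


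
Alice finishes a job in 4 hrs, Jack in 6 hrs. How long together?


Alice's rate: 1/4 of the job per hour
Jack's rate: 1/6 of the job per hour
Combined rate: 1/4 + 1/6 = 5/12 per hour
Time = 1 / (5/12) = 12/5 = 2.4 hours

2.4 hours


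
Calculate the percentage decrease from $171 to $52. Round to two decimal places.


Find the absolute change:
|52 - 171| = 119
Divide by original and multiply by 100:
119 / 171 x 100 = 69.5906...% ≈ 69.59%

69.59%


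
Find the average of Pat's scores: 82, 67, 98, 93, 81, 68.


Add the scores:
82 + 67 + 98 + 93 + 81 + 68 = 489
Divide by the number of tests:
489 / 6 = 81.5

81.5


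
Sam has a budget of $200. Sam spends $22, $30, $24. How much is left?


Add up expenses:
$22 + $30 + $24 = $76
Subtract from budget:
$200 - $76 = $124

$124


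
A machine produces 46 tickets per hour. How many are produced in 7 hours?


Production rate: 46 tickets per hour
Time: 7 hours
Total: 46 x 7 = 322 tickets

322 tickets


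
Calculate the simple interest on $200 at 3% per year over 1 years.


Use the formula I = P x R x T / 100
P x R x T = 200 x 3 x 1 = 600
I = 600 / 100 = $6

$6


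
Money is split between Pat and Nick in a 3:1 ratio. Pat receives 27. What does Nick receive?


Find the multiplier:
27 / 3 = 9
Apply to Nick's share:
1 x 9 = 9

9


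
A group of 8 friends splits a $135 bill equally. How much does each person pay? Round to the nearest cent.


Total bill: $135
Number of people: 8
Each pays: $135 / 8 = $16.875 ≈ $16.88

$16.88


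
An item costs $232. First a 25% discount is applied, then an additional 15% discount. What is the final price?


First discount:
25% of $232 = $58
Price after first discount:
$232 - $58 = $174
Second discount:
15% of $174 = $26.10
Final price:
$174 - $26.10 = $147.90

$147.90


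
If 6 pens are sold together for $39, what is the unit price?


Total cost: $39
Number of items: 6
Unit price: $39 / 6 = $6.50

$6.50


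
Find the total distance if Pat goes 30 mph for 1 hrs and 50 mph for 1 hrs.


Leg 1 distance:
30 x 1 = 30 miles
Leg 2 distance:
50 x 1 = 50 miles
Total distance:
30 + 50 = 80 miles

80 miles


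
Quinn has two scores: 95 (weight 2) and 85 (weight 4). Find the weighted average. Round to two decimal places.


Weighted sum:
2 x 95 + 4 x 85 = 530
Total weight:
2 + 4 = 6
Weighted average:
530 / 6 = 88.3333... ≈ 88.33

88.33


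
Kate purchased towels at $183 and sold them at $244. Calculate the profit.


Selling price = $244
Cost price = $183
Profit = selling price - cost price:
Profit = $244 - $183 = $61

$61


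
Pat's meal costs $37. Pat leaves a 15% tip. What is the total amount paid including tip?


Calculate the tip:
15% of $37 = $5.55
Add tip to meal cost:
$37 + $5.55 = $42.55

$42.55


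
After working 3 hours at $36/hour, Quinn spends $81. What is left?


Calculate earnings:
3 x $36 = $108
Subtract spending:
$108 - $81 = $27

$27


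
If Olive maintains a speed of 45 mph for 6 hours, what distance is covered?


Use the formula: distance = speed x time
Speed = 45 mph, Time = 6 hours
45 x 6 = 270 miles

270 miles


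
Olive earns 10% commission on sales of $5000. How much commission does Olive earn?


Convert rate to decimal:
10% = 0.1
Multiply by sales:
$5000 x 0.1 = $500

$500


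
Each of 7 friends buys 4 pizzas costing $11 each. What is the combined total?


Cost per person:
4 x $11 = $44
Group total:
7 x $44 = $308

$308


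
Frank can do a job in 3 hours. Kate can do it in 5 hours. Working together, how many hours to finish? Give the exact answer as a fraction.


Frank's rate: 1/3 of the job per hour
Kate's rate: 1/5 of the job per hour
Combined rate: 1/3 + 1/5 = 8/15 per hour
Time = 1 / (8/15) = 15/8 hours (≈ 1.88 hours)

15/8 hours


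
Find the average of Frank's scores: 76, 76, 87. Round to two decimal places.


Add the scores:
76 + 76 + 87 = 239
Divide by the number of tests:
239 / 3 = 79.6666... ≈ 79.67

79.67


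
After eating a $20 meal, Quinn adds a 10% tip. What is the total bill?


Calculate the tip:
10% of $20 = $2
Add tip to meal cost:
$20 + $2 = $22

$22


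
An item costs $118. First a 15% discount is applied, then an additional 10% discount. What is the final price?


First discount:
15% of $118 = $17.70
Price after first discount:
$118 - $17.70 = $100.30
Second discount:
10% of $100.30 = $10.03
Final price:
$100.30 - $10.03 = $90.27

$90.27


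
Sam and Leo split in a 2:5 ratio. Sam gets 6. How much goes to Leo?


Find the multiplier:
6 / 2 = 3
Apply to Leo's share:
5 x 3 = 15

15


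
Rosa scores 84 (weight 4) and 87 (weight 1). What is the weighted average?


Weighted sum:
4 x 84 + 1 x 87 = 423
Total weight:
4 + 1 = 5
Weighted average:
423 / 5 = 84.6

84.6


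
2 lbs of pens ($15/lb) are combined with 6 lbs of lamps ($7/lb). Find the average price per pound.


Cost of pens:
2 x $15 = $30
Cost of lamps:
6 x $7 = $42
Total cost: $30 + $42 = $72
Total weight: 8 lbs
Average: $72 / 8 = $9/lb

$9/lb


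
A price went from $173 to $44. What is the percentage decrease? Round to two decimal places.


Find the absolute change:
|44 - 173| = 129
Divide by original and multiply by 100:
129 / 173 x 100 = 74.5664...% ≈ 74.57%

74.57%


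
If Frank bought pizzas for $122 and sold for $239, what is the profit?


Selling price = $239
Cost price = $122
Profit = selling price - cost price:
Profit = $239 - $122 = $117

$117


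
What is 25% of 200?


Convert percentage to decimal:
25% = 0.25
Multiply:
200 x 0.25 = 50

50


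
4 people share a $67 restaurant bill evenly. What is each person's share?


Total bill: $67
Number of people: 4
Each pays: $67 / 4 = $16.75

$16.75


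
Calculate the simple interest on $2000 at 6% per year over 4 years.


Use the formula I = P x R x T / 100
P x R x T = 2000 x 6 x 4 = 48000
I = 48000 / 100 = $480

$480


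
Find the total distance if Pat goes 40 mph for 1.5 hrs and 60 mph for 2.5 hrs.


Leg 1 distance:
40 x 1.5 = 60 miles
Leg 2 distance:
60 x 2.5 = 150 miles
Total distance:
60 + 150 = 210 miles

210 miles


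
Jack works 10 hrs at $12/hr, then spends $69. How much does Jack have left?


Calculate earnings:
10 x $12 = $120
Subtract spending:
$120 - $69 = $51

$51


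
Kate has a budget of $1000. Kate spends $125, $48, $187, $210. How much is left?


Add up expenses:
$125 + $48 + $187 + $210 = $570
Subtract from budget:
$1000 - $570 = $430

$430


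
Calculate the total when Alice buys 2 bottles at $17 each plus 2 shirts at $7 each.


Cost of bottles:
2 x $17 = $34
Cost of shirts:
2 x $7 = $14
Add both:
$34 + $14 = $48

$48


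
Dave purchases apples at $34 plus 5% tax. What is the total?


Calculate the tax:
5% of $34 = $1.70
Add tax to price:
$34 + $1.70 = $35.70

$35.70


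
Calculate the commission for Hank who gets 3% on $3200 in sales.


Convert rate to decimal:
3% = 0.03
Multiply by sales:
$3200 x 0.03 = $96

$96


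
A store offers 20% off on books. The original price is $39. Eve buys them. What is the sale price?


Calculate the discount amount:
20% of $39 = $7.80
Subtract from original:
$39 - $7.80 = $31.20

$31.20


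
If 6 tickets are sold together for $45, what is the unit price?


Total cost: $45
Number of items: 6
Unit price: $45 / 6 = $7.50

$7.50


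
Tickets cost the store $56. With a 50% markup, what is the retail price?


Calculate the markup amount:
50% of $56 = $28
Add to cost:
$56 + $28 = $84

$84


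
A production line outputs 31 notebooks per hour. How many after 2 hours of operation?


Production rate: 31 notebooks per hour
Time: 2 hours
Total: 31 x 2 = 62 notebooks

62 notebooks


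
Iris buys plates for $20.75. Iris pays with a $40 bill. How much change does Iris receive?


Start with the amount paid:
$40
Subtract the price:
$40 - $20.75 = $19.25

$19.25


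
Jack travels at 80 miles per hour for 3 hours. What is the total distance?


Use the formula: distance = speed x time
Speed = 80 mph, Time = 3 hours
80 x 3 = 240 miles

240 miles


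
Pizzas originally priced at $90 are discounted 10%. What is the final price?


Calculate the discount amount:
10% of $90 = $9
Subtract from original:
$90 - $9 = $81

$81


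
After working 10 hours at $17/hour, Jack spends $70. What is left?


Calculate earnings:
10 x $17 = $170
Subtract spending:
$170 - $70 = $100

$100


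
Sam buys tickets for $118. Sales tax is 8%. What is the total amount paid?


Calculate the tax:
8% of $118 = $9.44
Add tax to price:
$118 + $9.44 = $127.44

$127.44


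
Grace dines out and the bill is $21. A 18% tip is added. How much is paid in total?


Calculate the tip:
18% of $21 = $3.78
Add tip to meal cost:
$21 + $3.78 = $24.78

$24.78


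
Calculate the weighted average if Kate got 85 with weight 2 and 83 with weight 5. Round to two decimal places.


Weighted sum:
2 x 85 + 5 x 83 = 585
Total weight:
2 + 5 = 7
Weighted average:
585 / 7 = 83.5714... ≈ 83.57

83.57


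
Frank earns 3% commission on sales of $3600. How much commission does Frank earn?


Convert rate to decimal:
3% = 0.03
Multiply by sales:
$3600 x 0.03 = $108

$108


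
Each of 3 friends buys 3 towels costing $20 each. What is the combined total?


Cost per person:
3 x $20 = $60
Group total:
3 x $60 = $180

$180


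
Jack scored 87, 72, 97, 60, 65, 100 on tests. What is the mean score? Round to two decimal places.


Add the scores:
87 + 72 + 97 + 60 + 65 + 100 = 481
Divide by the number of tests:
481 / 6 = 80.1666... ≈ 80.17

80.17


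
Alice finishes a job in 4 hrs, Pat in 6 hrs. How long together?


Alice's rate: 1/4 of the job per hour
Pat's rate: 1/6 of the job per hour
Combined rate: 1/4 + 1/6 = 5/12 per hour
Time = 1 / (5/12) = 12/5 = 2.4 hours

2.4 hours


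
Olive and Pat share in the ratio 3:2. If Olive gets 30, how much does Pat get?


Find the multiplier:
30 / 3 = 10
Apply to Pat's share:
2 x 10 = 20

20


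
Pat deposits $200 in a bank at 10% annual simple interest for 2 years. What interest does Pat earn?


Use the formula I = P x R x T / 100
P x R x T = 200 x 10 x 2 = 4000
I = 4000 / 100 = $40

$40


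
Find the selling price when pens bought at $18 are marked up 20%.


Calculate the markup amount:
20% of $18 = $3.60
Add to cost:
$18 + $3.60 = $21.60

$21.60


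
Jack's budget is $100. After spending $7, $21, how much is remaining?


Add up expenses:
$7 + $21 = $28
Subtract from budget:
$100 - $28 = $72

$72


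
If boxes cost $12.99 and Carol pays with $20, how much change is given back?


Start with the amount paid:
$20
Subtract the price:
$20 - $12.99 = $7.01

$7.01


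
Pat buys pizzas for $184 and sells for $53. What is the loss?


Selling price = $53
Cost price = $184
Loss = cost price - selling price:
Loss = $184 - $53 = $131

$131


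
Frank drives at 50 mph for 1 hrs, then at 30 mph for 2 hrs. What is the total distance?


Leg 1 distance:
50 x 1 = 50 miles
Leg 2 distance:
30 x 2 = 60 miles
Total distance:
50 + 60 = 110 miles

110 miles


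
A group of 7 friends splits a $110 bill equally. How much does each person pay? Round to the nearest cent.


Total bill: $110
Number of people: 7
Each pays: $110 / 7 = $15.7142... ≈ $15.71

$15.71


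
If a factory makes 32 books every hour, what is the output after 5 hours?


Production rate: 32 books per hour
Time: 5 hours
Total: 32 x 5 = 160 books

160 books


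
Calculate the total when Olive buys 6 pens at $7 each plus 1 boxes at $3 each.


Cost of pens:
6 x $7 = $42
Cost of boxes:
1 x $3 = $3
Add both:
$42 + $3 = $45

$45


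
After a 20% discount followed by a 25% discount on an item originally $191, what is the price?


First discount:
20% of $191 = $38.20
Price after first discount:
$191 - $38.20 = $152.80
Second discount:
25% of $152.80 = $38.20
Final price:
$152.80 - $38.20 = $114.60

$114.60


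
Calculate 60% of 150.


Convert percentage to decimal:
60% = 0.6
Multiply:
150 x 0.6 = 90

90


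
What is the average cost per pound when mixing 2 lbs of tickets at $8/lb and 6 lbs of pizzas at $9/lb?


Cost of tickets:
2 x $8 = $16
Cost of pizzas:
6 x $9 = $54
Total cost: $16 + $54 = $70
Total weight: 8 lbs
Average: $70 / 8 = $8.75/lb

$8.75/lb


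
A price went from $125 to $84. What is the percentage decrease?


Find the absolute change:
|84 - 125| = 41
Divide by original and multiply by 100:
41 / 125 x 100 = 32.8%

32.8%


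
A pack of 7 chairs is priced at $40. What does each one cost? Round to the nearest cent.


Total cost: $40
Number of items: 7
Unit price: $40 / 7 = $5.7142... ≈ $5.71

$5.71


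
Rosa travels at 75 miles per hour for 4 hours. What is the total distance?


Use the formula: distance = speed x time
Speed = 75 mph, Time = 4 hours
75 x 4 = 300 miles

300 miles


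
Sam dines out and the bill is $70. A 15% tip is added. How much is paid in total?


Calculate the tip:
15% of $70 = $10.50
Add tip to meal cost:
$70 + $10.50 = $80.50

$80.50


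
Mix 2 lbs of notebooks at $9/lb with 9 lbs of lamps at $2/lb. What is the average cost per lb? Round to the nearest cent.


Cost of notebooks:
2 x $9 = $18
Cost of lamps:
9 x $2 = $18
Total cost: $18 + $18 = $36
Total weight: 11 lbs
Average: $36 / 11 = $3.2727... ≈ $3.27/lb

$3.27/lb


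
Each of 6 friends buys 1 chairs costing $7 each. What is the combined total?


Cost per person:
1 x $7 = $7
Group total:
6 x $7 = $42

$42


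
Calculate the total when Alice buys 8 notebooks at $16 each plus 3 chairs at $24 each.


Cost of notebooks:
8 x $16 = $128
Cost of chairs:
3 x $24 = $72
Add both:
$128 + $72 = $200

$200


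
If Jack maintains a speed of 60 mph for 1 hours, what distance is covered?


Use the formula: distance = speed x time
Speed = 60 mph, Time = 1 hours
60 x 1 = 60 miles

60 miles


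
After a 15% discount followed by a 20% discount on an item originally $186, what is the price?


First discount:
15% of $186 = $27.90
Price after first discount:
$186 - $27.90 = $158.10
Second discount:
20% of $158.10 = $31.62
Final price:
$158.10 - $31.62 = $126.48

$126.48


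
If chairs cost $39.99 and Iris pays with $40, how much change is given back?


Start with the amount paid:
$40
Subtract the price:
$40 - $39.99 = $0.01

$0.01


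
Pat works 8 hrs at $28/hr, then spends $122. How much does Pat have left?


Calculate earnings:
8 x $28 = $224
Subtract spending:
$224 - $122 = $102

$102


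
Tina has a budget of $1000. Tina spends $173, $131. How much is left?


Add up expenses:
$173 + $131 = $304
Subtract from budget:
$1000 - $304 = $696

$696


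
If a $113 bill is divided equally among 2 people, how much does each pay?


Total bill: $113
Number of people: 2
Each pays: $113 / 2 = $56.50

$56.50


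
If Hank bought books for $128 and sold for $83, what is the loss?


Selling price = $83
Cost price = $128
Loss = cost price - selling price:
Loss = $128 - $83 = $45

$45


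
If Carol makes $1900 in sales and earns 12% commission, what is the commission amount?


Convert rate to decimal:
12% = 0.12
Multiply by sales:
$1900 x 0.12 = $228

$228


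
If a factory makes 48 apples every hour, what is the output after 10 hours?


Production rate: 48 apples per hour
Time: 10 hours
Total: 48 x 10 = 480 apples

480 apples


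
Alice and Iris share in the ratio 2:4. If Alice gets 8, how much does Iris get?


Find the multiplier:
8 / 2 = 4
Apply to Iris's share:
4 x 4 = 16

16


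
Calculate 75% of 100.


Convert percentage to decimal:
75% = 0.75
Multiply:
100 x 0.75 = 75

75


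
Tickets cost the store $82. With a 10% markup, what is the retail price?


Calculate the markup amount:
10% of $82 = $8.20
Add to cost:
$82 + $8.20 = $90.20

$90.20


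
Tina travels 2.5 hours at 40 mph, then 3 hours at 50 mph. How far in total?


Leg 1 distance:
40 x 2.5 = 100 miles
Leg 2 distance:
50 x 3 = 150 miles
Total distance:
100 + 150 = 250 miles

250 miles


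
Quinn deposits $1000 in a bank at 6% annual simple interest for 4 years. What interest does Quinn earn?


Use the formula I = P x R x T / 100
P x R x T = 1000 x 6 x 4 = 24000
I = 24000 / 100 = $240

$240


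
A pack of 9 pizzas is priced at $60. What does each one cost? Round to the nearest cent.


Total cost: $60
Number of items: 9
Unit price: $60 / 9 = $6.6666... ≈ $6.67

$6.67


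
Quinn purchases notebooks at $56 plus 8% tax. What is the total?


Calculate the tax:
8% of $56 = $4.48
Add tax to price:
$56 + $4.48 = $60.48

$60.48


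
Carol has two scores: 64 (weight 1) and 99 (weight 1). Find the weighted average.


Weighted sum:
1 x 64 + 1 x 99 = 163
Total weight:
1 + 1 = 2
Weighted average:
163 / 2 = 81.5

81.5


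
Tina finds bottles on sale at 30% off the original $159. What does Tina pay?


Calculate the discount amount:
30% of $159 = $47.70
Subtract from original:
$159 - $47.70 = $111.30

$111.30


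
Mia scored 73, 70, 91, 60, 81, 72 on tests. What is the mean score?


Add the scores:
73 + 70 + 91 + 60 + 81 + 72 = 447
Divide by the number of tests:
447 / 6 = 74.5

74.5


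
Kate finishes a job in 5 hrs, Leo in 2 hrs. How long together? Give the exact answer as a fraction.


Kate's rate: 1/5 of the job per hour
Leo's rate: 1/2 of the job per hour
Combined rate: 1/5 + 1/2 = 7/10 per hour
Time = 1 / (7/10) = 10/7 hours (≈ 1.43 hours)

10/7 hours


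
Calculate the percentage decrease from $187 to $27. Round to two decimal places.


Find the absolute change:
|27 - 187| = 160
Divide by original and multiply by 100:
160 / 187 x 100 = 85.5614...% ≈ 85.56%

85.56%


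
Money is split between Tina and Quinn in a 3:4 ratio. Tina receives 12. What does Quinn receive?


Find the multiplier:
12 / 3 = 4
Apply to Quinn's share:
4 x 4 = 16

16


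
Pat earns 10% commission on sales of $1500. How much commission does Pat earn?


Convert rate to decimal:
10% = 0.1
Multiply by sales:
$1500 x 0.1 = $150

$150


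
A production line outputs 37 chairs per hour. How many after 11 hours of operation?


Production rate: 37 chairs per hour
Time: 11 hours
Total: 37 x 11 = 407 chairs

407 chairs


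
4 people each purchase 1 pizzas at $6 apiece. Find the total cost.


Cost per person:
1 x $6 = $6
Group total:
4 x $6 = $24

$24


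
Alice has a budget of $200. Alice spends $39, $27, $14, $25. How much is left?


Add up expenses:
$39 + $27 + $14 + $25 = $105
Subtract from budget:
$200 - $105 = $95

$95


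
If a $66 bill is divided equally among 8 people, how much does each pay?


Total bill: $66
Number of people: 8
Each pays: $66 / 8 = $8.25

$8.25


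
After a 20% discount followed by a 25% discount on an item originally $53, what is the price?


First discount:
20% of $53 = $10.60
Price after first discount:
$53 - $10.60 = $42.40
Second discount:
25% of $42.40 = $10.60
Final price:
$42.40 - $10.60 = $31.80

$31.80


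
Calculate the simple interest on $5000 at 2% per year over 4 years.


Use the formula I = P x R x T / 100
P x R x T = 5000 x 2 x 4 = 40000
I = 40000 / 100 = $400

$400


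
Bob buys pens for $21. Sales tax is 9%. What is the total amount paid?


Calculate the tax:
9% of $21 = $1.89
Add tax to price:
$21 + $1.89 = $22.89

$22.89


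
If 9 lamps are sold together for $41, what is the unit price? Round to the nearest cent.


Total cost: $41
Number of items: 9
Unit price: $41 / 9 = $4.5555... ≈ $4.56

$4.56


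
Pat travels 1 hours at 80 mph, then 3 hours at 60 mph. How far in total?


Leg 1 distance:
80 x 1 = 80 miles
Leg 2 distance:
60 x 3 = 180 miles
Total distance:
80 + 180 = 260 miles

260 miles


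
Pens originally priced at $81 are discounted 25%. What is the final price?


Calculate the discount amount:
25% of $81 = $20.25
Subtract from original:
$81 - $20.25 = $60.75

$60.75


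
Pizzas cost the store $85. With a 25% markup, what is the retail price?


Calculate the markup amount:
25% of $85 = $21.25
Add to cost:
$85 + $21.25 = $106.25

$106.25


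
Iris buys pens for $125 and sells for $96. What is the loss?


Selling price = $96
Cost price = $125
Loss = cost price - selling price:
Loss = $125 - $96 = $29

$29


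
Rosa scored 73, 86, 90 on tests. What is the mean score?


Add the scores:
73 + 86 + 90 = 249
Divide by the number of tests:
249 / 3 = 83

83


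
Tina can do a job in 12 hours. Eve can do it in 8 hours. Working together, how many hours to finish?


Tina's rate: 1/12 of the job per hour
Eve's rate: 1/8 of the job per hour
Combined rate: 1/12 + 1/8 = 5/24 per hour
Time = 1 / (5/24) = 24/5 = 4.8 hours

4.8 hours


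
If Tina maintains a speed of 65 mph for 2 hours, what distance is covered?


Use the formula: distance = speed x time
Speed = 65 mph, Time = 2 hours
65 x 2 = 130 miles

130 miles


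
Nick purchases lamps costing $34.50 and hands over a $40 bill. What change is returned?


Start with the amount paid:
$40
Subtract the price:
$40 - $34.50 = $5.50

$5.50


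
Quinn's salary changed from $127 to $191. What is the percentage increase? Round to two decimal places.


Find the absolute change:
|191 - 127| = 64
Divide by original and multiply by 100:
64 / 127 x 100 = 50.3937...% ≈ 50.39%

50.39%


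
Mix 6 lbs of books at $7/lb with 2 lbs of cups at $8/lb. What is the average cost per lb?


Cost of books:
6 x $7 = $42
Cost of cups:
2 x $8 = $16
Total cost: $42 + $16 = $58
Total weight: 8 lbs
Average: $58 / 8 = $7.25/lb

$7.25/lb


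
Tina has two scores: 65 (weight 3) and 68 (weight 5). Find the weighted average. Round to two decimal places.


Weighted sum:
3 x 65 + 5 x 68 = 535
Total weight:
3 + 5 = 8
Weighted average:
535 / 8 = 66.875 ≈ 66.88

66.88


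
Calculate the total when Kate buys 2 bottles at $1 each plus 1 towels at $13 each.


Cost of bottles:
2 x $1 = $2
Cost of towels:
1 x $13 = $13
Add both:
$2 + $13 = $15

$15


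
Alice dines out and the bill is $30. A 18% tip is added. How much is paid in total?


Calculate the tip:
18% of $30 = $5.40
Add tip to meal cost:
$30 + $5.40 = $35.40

$35.40


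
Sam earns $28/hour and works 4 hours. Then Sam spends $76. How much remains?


Calculate earnings:
4 x $28 = $112
Subtract spending:
$112 - $76 = $36

$36


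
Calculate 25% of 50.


Convert percentage to decimal:
25% = 0.25
Multiply:
50 x 0.25 = 12.5

12.5


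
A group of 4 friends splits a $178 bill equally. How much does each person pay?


Total bill: $178
Number of people: 4
Each pays: $178 / 4 = $44.50

$44.50


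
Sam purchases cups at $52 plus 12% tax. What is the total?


Calculate the tax:
12% of $52 = $6.24
Add tax to price:
$52 + $6.24 = $58.24

$58.24


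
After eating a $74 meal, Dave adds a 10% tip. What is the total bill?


Calculate the tip:
10% of $74 = $7.40
Add tip to meal cost:
$74 + $7.40 = $81.40

$81.40


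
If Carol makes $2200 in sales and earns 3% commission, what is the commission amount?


Convert rate to decimal:
3% = 0.03
Multiply by sales:
$2200 x 0.03 = $66

$66


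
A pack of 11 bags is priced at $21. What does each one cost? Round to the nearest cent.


Total cost: $21
Number of items: 11
Unit price: $21 / 11 = $1.9090... ≈ $1.91

$1.91


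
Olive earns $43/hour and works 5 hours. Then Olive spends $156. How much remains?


Calculate earnings:
5 x $43 = $215
Subtract spending:
$215 - $156 = $59

$59


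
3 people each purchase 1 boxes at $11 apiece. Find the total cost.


Cost per person:
1 x $11 = $11
Group total:
3 x $11 = $33

$33


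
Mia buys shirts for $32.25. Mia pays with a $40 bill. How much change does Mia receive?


Start with the amount paid:
$40
Subtract the price:
$40 - $32.25 = $7.75

$7.75


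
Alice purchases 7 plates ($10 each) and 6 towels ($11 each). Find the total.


Cost of plates:
7 x $10 = $70
Cost of towels:
6 x $11 = $66
Add both:
$70 + $66 = $136

$136


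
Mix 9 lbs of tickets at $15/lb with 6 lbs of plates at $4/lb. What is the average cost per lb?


Cost of tickets:
9 x $15 = $135
Cost of plates:
6 x $4 = $24
Total cost: $135 + $24 = $159
Total weight: 15 lbs
Average: $159 / 15 = $10.60/lb

$10.60/lb


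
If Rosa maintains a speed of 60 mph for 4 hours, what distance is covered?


Use the formula: distance = speed x time
Speed = 60 mph, Time = 4 hours
60 x 4 = 240 miles

240 miles


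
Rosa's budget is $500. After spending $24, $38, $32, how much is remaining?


Add up expenses:
$24 + $38 + $32 = $94
Subtract from budget:
$500 - $94 = $406

$406


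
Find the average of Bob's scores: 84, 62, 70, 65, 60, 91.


Add the scores:
84 + 62 + 70 + 65 + 60 + 91 = 432
Divide by the number of tests:
432 / 6 = 72

72


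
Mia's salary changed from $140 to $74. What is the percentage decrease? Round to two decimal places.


Find the absolute change:
|74 - 140| = 66
Divide by original and multiply by 100:
66 / 140 x 100 = 47.1428...% ≈ 47.14%

47.14%


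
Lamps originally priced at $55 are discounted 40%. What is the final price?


Calculate the discount amount:
40% of $55 = $22
Subtract from original:
$55 - $22 = $33

$33


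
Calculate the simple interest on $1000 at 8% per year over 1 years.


Use the formula I = P x R x T / 100
P x R x T = 1000 x 8 x 1 = 8000
I = 8000 / 100 = $80

$80


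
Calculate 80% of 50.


Convert percentage to decimal:
80% = 0.8
Multiply:
50 x 0.8 = 40

40


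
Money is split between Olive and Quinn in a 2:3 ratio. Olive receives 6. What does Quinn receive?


Find the multiplier:
6 / 2 = 3
Apply to Quinn's share:
3 x 3 = 9

9


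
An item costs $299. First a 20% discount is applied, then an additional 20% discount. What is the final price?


First discount:
20% of $299 = $59.80
Price after first discount:
$299 - $59.80 = $239.20
Second discount:
20% of $239.20 = $47.84
Final price:
$239.20 - $47.84 = $191.36

$191.36


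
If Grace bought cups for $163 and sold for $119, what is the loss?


Selling price = $119
Cost price = $163
Loss = cost price - selling price:
Loss = $163 - $119 = $44

$44


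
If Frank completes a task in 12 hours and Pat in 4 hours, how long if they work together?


Frank's rate: 1/12 of the job per hour
Pat's rate: 1/4 of the job per hour
Combined rate: 1/12 + 1/4 = 1/3 per hour
Time = 1 / (1/3) = 3 hours

3 hours


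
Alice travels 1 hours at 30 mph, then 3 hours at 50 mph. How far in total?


Leg 1 distance:
30 x 1 = 30 miles
Leg 2 distance:
50 x 3 = 150 miles
Total distance:
30 + 150 = 180 miles

180 miles


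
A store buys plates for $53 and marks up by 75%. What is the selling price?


Calculate the markup amount:
75% of $53 = $39.75
Add to cost:
$53 + $39.75 = $92.75

$92.75


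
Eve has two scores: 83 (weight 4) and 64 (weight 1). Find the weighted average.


Weighted sum:
4 x 83 + 1 x 64 = 396
Total weight:
4 + 1 = 5
Weighted average:
396 / 5 = 79.2

79.2


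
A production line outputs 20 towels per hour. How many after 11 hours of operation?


Production rate: 20 towels per hour
Time: 11 hours
Total: 20 x 11 = 220 towels

220 towels


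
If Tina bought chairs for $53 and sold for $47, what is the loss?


Selling price = $47
Cost price = $53
Loss = cost price - selling price:
Loss = $53 - $47 = $6

$6


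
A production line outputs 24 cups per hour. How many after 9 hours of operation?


Production rate: 24 cups per hour
Time: 9 hours
Total: 24 x 9 = 216 cups

216 cups


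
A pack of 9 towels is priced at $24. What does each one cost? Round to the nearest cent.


Total cost: $24
Number of items: 9
Unit price: $24 / 9 = $2.6666... ≈ $2.67

$2.67


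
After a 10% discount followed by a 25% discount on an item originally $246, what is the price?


First discount:
10% of $246 = $24.60
Price after first discount:
$246 - $24.60 = $221.40
Second discount:
25% of $221.40 = $55.35
Final price:
$221.40 - $55.35 = $166.05

$166.05


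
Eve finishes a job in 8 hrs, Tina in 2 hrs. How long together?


Eve's rate: 1/8 of the job per hour
Tina's rate: 1/2 of the job per hour
Combined rate: 1/8 + 1/2 = 5/8 per hour
Time = 1 / (5/8) = 8/5 = 1.6 hours

1.6 hours


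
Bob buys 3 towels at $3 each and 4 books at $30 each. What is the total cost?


Cost of towels:
3 x $3 = $9
Cost of books:
4 x $30 = $120
Add both:
$9 + $120 = $129

$129


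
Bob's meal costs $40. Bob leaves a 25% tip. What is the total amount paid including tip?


Calculate the tip:
25% of $40 = $10
Add tip to meal cost:
$40 + $10 = $50

$50


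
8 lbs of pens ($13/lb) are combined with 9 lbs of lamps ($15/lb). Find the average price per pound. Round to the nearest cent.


Cost of pens:
8 x $13 = $104
Cost of lamps:
9 x $15 = $135
Total cost: $104 + $135 = $239
Total weight: 17 lbs
Average: $239 / 17 = $14.0588... ≈ $14.06/lb

$14.06/lb


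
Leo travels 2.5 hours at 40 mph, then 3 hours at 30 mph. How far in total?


Leg 1 distance:
40 x 2.5 = 100 miles
Leg 2 distance:
30 x 3 = 90 miles
Total distance:
100 + 90 = 190 miles

190 miles


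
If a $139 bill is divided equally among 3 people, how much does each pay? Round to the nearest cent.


Total bill: $139
Number of people: 3
Each pays: $139 / 3 = $46.3333... ≈ $46.33

$46.33


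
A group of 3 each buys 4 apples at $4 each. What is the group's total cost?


Cost per person:
4 x $4 = $16
Group total:
3 x $16 = $48

$48


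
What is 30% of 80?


Convert percentage to decimal:
30% = 0.3
Multiply:
80 x 0.3 = 24

24


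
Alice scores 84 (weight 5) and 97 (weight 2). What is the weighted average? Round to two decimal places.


Weighted sum:
5 x 84 + 2 x 97 = 614
Total weight:
5 + 2 = 7
Weighted average:
614 / 7 = 87.7142... ≈ 87.71

87.71


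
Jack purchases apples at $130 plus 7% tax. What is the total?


Calculate the tax:
7% of $130 = $9.10
Add tax to price:
$130 + $9.10 = $139.10

$139.10
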